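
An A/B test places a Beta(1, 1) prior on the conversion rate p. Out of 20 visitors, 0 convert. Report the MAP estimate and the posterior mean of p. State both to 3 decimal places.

p_MAP = 0.000, E[p|data] = 0.045

Posterior: Beta(1+0, 1+20) = Beta(1, 21).
Since α = 1 ≤ 1 and β > 1, the Beta density is monotone decreasing on [0,1]; the mode is at 0.
Mean = 1/(1+21) = 0.045.
Mean > mode: the posterior has a right tail.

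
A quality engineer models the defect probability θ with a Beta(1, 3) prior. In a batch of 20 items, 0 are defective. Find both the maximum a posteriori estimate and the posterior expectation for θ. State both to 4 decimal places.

MAP = 0.0000; posterior mean = 0.0417

Posterior: Beta(1+0, 3+20) = Beta(1, 23).
Since α = 1 ≤ 1 and β > 1, the Beta density is monotone decreasing on [0,1]; the mode is at 0.
Mean = 1/(1+23) = 0.0417.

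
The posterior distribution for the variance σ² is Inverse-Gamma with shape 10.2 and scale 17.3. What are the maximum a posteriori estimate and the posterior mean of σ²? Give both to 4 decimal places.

Mode = β/(α+1) = 17.3/11.2 = 1.5446.
Mean = β/(α−1) = 17.3/9.2 = 1.8804.

maximum a posteriori estimate = 1.5446, posterior mean = 1.8804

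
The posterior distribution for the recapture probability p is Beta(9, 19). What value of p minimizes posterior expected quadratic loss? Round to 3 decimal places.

0.321

Mode = (9−1)/(9+19−2) = 8/26 = 0.308.
Mean = 9/(9+19) = 9/28 = 0.321.
Quadratic loss ⇒ the optimal estimator is the posterior mean.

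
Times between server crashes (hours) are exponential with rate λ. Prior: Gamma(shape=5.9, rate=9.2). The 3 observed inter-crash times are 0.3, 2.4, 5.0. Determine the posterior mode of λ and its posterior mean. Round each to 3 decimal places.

Σ times = 7.7. Posterior: Gamma(shape = 5.9+3 = 8.9, rate = 9.2+7.7 = 16.9).
Mode = (α−1)/β = 7.9/16.9 = 0.467.
Mean = α/β = 8.9/16.9 = 0.527.
The mean is pulled above the mode by the posterior's right skew.

MAP: 0.467. Posterior mean: 0.527.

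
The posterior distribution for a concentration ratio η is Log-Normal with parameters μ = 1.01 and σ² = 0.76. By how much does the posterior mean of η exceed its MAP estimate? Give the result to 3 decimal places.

2.731

Mode = exp(μ − σ²) = exp(0.25) = 1.284.
Mean = exp(μ + σ²/2) = exp(1.390) = 4.015.
Difference = 4.015 − 1.284 = 2.731.
Mean > mode: the posterior has a right tail.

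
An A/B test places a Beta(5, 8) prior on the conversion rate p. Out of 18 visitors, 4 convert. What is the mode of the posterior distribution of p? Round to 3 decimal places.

0.276

Posterior: Beta(5+4, 8+14) = Beta(9, 22).
Mode = (9−1)/(9+22−2) = 8/29 = 0.276.
Mean = 9/(9+22) = 9/31 = 0.290.
This is the posterior mode — the MAP estimate.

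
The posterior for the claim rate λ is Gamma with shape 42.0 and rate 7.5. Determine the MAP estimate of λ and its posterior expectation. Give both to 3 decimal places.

MAP estimate = 5.467, posterior expectation = 5.600

Mode = (α−1)/β = 41.0/7.5 = 5.467.
Mean = α/β = 42.0/7.5 = 5.600.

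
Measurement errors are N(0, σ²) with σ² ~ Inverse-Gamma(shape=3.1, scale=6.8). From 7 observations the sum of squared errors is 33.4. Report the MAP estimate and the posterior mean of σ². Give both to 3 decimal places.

MAP = 3.092, posterior mean = 4.196

Posterior: Inverse-Gamma(shape = 3.1+7/2 = 6.6, scale = 6.8+33.4/2 = 23.5).
Mode = β/(α+1) = 23.5/7.6 = 3.092.
Mean = β/(α−1) = 23.5/5.6 = 4.196.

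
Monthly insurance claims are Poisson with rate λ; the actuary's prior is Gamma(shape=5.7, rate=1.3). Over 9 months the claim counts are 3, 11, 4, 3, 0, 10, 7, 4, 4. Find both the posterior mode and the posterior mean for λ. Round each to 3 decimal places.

Σ counts = 46. Posterior: Gamma(shape = 5.7+46 = 51.7, rate = 1.3+9 = 10.3).
Mode = (α−1)/β = 50.7/10.3 = 4.922.
Mean = α/β = 51.7/10.3 = 5.019.

MAP: 4.922. Posterior mean: 5.019.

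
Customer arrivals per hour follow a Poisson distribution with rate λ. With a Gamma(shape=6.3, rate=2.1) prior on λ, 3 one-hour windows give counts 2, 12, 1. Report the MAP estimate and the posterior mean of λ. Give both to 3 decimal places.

Σ counts = 15. Posterior: Gamma(shape = 6.3+15 = 21.3, rate = 2.1+3 = 5.1).
Mode = (α−1)/β = 20.3/5.1 = 3.980.
Mean = α/β = 21.3/5.1 = 4.176.
The mean is pulled above the mode by the posterior's right skew.

MAP = 3.980, posterior mean = 4.176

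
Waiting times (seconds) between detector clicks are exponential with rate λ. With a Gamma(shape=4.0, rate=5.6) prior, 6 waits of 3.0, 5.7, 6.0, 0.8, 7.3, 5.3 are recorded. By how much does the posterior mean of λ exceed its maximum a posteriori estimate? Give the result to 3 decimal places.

Σ times = 28.1. Posterior: Gamma(shape = 4.0+6 = 10.0, rate = 5.6+28.1 = 33.7).
Mode = (α−1)/β = 9.0/33.7 = 0.267.
Mean = α/β = 10.0/33.7 = 0.297.
Difference = 0.297 − 0.267 = 0.030.

0.030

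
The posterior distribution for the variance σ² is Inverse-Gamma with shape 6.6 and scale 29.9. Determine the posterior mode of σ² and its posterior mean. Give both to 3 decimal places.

MAP = 3.934; posterior mean = 5.339

Mode = β/(α+1) = 29.9/7.6 = 3.934.
Mean = β/(α−1) = 29.9/5.6 = 5.339.
The posterior is right-skewed, so the mean exceeds the mode.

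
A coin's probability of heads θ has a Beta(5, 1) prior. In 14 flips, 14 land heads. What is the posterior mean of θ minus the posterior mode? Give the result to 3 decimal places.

Posterior: Beta(5+14, 1+0) = Beta(19, 1).
Since β = 1 ≤ 1 and α > 1, the Beta density is monotone increasing on [0,1]; the mode is at 1.
Mean = 19/(19+1) = 0.950.
Difference = 0.950 − 1.000 = -0.050.

-0.050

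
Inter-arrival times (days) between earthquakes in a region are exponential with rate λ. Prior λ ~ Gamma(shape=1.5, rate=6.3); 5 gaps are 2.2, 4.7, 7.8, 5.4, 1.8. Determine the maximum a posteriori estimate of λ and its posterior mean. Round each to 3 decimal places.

Σ times = 21.9. Posterior: Gamma(shape = 1.5+5 = 6.5, rate = 6.3+21.9 = 28.2).
Mode = (α−1)/β = 5.5/28.2 = 0.195.
Mean = α/β = 6.5/28.2 = 0.230.

MAP = 0.195, posterior mean = 0.230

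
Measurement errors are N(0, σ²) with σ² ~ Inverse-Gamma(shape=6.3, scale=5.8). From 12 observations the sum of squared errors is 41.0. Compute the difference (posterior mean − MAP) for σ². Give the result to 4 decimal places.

Posterior: Inverse-Gamma(shape = 6.3+12/2 = 12.3, scale = 5.8+41.0/2 = 26.3).
Mode = β/(α+1) = 26.3/13.3 = 1.9774.
Mean = β/(α−1) = 26.3/11.3 = 2.3274.
Difference = 2.3274 − 1.9774 = 0.3500.
Mean > mode: the posterior has a right tail.

0.3500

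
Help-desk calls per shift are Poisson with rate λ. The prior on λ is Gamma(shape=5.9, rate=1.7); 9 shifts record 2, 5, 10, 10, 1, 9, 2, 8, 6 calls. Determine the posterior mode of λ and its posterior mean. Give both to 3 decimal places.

Σ counts = 53. Posterior: Gamma(shape = 5.9+53 = 58.9, rate = 1.7+9 = 10.7).
Mode = (α−1)/β = 57.9/10.7 = 5.411.
Mean = α/β = 58.9/10.7 = 5.505.

MAP = 5.411, posterior mean = 5.505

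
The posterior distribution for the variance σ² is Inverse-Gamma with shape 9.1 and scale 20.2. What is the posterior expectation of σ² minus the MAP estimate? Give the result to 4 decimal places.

Mode = β/(α+1) = 20.2/10.1 = 2.0000.
Mean = β/(α−1) = 20.2/8.1 = 2.4938.
Difference = 2.4938 − 2.0000 = 0.4938.

0.4938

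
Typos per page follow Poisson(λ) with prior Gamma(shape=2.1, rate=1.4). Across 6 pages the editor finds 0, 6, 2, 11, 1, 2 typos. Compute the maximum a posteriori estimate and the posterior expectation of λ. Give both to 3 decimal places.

MAP = 3.122; posterior mean = 3.257

Σ counts = 22. Posterior: Gamma(shape = 2.1+22 = 24.1, rate = 1.4+6 = 7.4).
Mode = (α−1)/β = 23.1/7.4 = 3.122.
Mean = α/β = 24.1/7.4 = 3.257.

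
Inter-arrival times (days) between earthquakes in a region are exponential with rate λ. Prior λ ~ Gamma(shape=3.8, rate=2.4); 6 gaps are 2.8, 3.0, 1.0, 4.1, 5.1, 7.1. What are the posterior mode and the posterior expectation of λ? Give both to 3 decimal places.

Σ times = 23.1. Posterior: Gamma(shape = 3.8+6 = 9.8, rate = 2.4+23.1 = 25.5).
Mode = (α−1)/β = 8.8/25.5 = 0.345.
Mean = α/β = 9.8/25.5 = 0.384.

MAP = 0.345, posterior mean = 0.384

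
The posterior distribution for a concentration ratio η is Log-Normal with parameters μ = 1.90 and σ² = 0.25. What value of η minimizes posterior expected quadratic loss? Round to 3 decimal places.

7.576

Mode = exp(μ − σ²) = exp(1.65) = 5.207.
Mean = exp(μ + σ²/2) = exp(2.025) = 7.576.
Quadratic loss ⇒ the optimal estimator is the posterior mean.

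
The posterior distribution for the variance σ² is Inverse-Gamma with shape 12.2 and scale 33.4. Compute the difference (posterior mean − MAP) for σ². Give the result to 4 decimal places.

0.4518

Mode = β/(α+1) = 33.4/13.2 = 2.5303.
Mean = β/(α−1) = 33.4/11.2 = 2.9821.
Difference = 2.9821 − 2.5303 = 0.4518.
Mean > mode: the posterior has a right tail.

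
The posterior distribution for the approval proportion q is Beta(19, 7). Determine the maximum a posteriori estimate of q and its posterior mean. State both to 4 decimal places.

Mode = (19−1)/(19+7−2) = 18/24 = 0.7500.
Mean = 19/(19+7) = 19/26 = 0.7308.

maximum a posteriori estimate = 0.7500, posterior mean = 0.7308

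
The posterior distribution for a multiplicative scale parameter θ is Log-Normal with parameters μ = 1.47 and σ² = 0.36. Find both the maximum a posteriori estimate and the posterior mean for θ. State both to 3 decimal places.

MAP = 3.034, posterior mean = 5.207

Mode = exp(μ − σ²) = exp(1.11) = 3.034.
Mean = exp(μ + σ²/2) = exp(1.650) = 5.207.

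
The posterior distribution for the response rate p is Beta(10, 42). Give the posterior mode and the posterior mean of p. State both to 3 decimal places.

Mode = (10−1)/(10+42−2) = 9/50 = 0.180.
Mean = 10/(10+42) = 10/52 = 0.192.

MAP = 0.180, posterior mean = 0.192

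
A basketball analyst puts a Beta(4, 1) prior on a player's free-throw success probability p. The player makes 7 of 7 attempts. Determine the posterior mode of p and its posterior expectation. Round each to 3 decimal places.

Posterior: Beta(4+7, 1+0) = Beta(11, 1).
Since β = 1 ≤ 1 and α > 1, the Beta density is monotone increasing on [0,1]; the mode is at 1.
Mean = 11/(11+1) = 0.917.
The posterior is left-skewed, so the mode exceeds the mean.

MAP = 1.000; posterior mean = 0.917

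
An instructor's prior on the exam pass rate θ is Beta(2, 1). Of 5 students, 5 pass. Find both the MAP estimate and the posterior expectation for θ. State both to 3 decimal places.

Posterior: Beta(2+5, 1+0) = Beta(7, 1).
Since β = 1 ≤ 1 and α > 1, the Beta density is monotone increasing on [0,1]; the mode is at 1.
Mean = 7/(7+1) = 0.875.

MAP estimate = 1.000, posterior expectation = 0.875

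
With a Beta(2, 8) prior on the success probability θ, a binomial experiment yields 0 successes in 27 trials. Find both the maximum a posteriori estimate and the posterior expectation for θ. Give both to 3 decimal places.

Posterior: Beta(2+0, 8+27) = Beta(2, 35).
Mode = (2−1)/(2+35−2) = 1/35 = 0.029.
Mean = 2/(2+35) = 2/37 = 0.054.

maximum a posteriori estimate = 0.029, posterior expectation = 0.054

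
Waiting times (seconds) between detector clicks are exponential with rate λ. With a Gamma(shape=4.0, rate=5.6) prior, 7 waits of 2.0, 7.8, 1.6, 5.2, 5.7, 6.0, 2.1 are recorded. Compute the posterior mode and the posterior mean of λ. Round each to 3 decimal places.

Σ times = 30.4. Posterior: Gamma(shape = 4.0+7 = 11.0, rate = 5.6+30.4 = 36.0).
Mode = (α−1)/β = 10.0/36.0 = 0.278.
Mean = α/β = 11.0/36.0 = 0.306.
The posterior is right-skewed, so the mean exceeds the mode.

MAP = 0.278, posterior mean = 0.306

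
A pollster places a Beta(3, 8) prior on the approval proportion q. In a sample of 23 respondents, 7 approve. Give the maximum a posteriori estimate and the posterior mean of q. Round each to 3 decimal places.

Posterior: Beta(3+7, 8+16) = Beta(10, 24).
Mode = (10−1)/(10+24−2) = 9/32 = 0.281.
Mean = 10/(10+24) = 10/34 = 0.294.
Mean > mode: the posterior has a right tail.

MAP = 0.281; posterior mean = 0.294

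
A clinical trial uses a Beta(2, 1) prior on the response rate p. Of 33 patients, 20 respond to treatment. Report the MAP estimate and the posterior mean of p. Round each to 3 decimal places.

MAP estimate = 0.618, posterior mean = 0.611

Posterior: Beta(2+20, 1+13) = Beta(22, 14).
Mode = (22−1)/(22+14−2) = 21/34 = 0.618.
Mean = 22/(22+14) = 22/36 = 0.611.
Mode > mean: the posterior has a left tail.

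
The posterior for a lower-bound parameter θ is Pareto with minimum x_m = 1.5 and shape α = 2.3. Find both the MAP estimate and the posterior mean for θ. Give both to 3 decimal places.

MAP = 1.500; posterior mean = 2.654

The Pareto density is strictly decreasing on [x_m, ∞), so the mode is x_m = 1.500.
Mean = α·x_m/(α−1) = 2.3·1.5/1.3 = 2.654.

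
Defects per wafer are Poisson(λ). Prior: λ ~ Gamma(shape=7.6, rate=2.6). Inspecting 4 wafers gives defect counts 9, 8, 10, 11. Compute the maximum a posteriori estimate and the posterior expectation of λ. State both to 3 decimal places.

Σ counts = 38. Posterior: Gamma(shape = 7.6+38 = 45.6, rate = 2.6+4 = 6.6).
Mode = (α−1)/β = 44.6/6.6 = 6.758.
Mean = α/β = 45.6/6.6 = 6.909.

MAP = 6.758, posterior mean = 6.909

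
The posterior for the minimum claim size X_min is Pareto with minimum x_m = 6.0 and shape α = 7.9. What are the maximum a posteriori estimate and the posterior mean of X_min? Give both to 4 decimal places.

X_min_MAP = 6.0000, E[X_min|data] = 6.8696

The Pareto density is strictly decreasing on [x_m, ∞), so the mode is x_m = 6.0000.
Mean = α·x_m/(α−1) = 7.9·6.0/6.9 = 6.8696.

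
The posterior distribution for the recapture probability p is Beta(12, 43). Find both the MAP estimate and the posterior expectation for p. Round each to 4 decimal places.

Mode = (12−1)/(12+43−2) = 11/53 = 0.2075.
Mean = 12/(12+43) = 12/55 = 0.2182.

MAP estimate = 0.2075, posterior expectation = 0.2182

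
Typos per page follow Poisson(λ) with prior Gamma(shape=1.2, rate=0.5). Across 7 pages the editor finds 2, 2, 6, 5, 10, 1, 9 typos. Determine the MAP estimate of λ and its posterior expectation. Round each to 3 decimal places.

Σ counts = 35. Posterior: Gamma(shape = 1.2+35 = 36.2, rate = 0.5+7 = 7.5).
Mode = (α−1)/β = 35.2/7.5 = 4.693.
Mean = α/β = 36.2/7.5 = 4.827.
Right-skewed posterior ⇒ mode < mean.

MAP: 4.693. Posterior mean: 4.827.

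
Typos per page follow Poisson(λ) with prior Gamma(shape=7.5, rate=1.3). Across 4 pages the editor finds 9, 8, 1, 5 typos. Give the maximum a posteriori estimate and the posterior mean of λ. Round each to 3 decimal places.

Σ counts = 23. Posterior: Gamma(shape = 7.5+23 = 30.5, rate = 1.3+4 = 5.3).
Mode = (α−1)/β = 29.5/5.3 = 5.566.
Mean = α/β = 30.5/5.3 = 5.755.
The mean is pulled above the mode by the posterior's right skew.

MAP = 5.566; posterior mean = 5.755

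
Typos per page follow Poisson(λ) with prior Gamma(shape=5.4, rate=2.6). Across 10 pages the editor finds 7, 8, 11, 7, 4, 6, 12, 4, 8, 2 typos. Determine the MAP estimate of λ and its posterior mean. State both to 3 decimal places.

Σ counts = 69. Posterior: Gamma(shape = 5.4+69 = 74.4, rate = 2.6+10 = 12.6).
Mode = (α−1)/β = 73.4/12.6 = 5.825.
Mean = α/β = 74.4/12.6 = 5.905.
The mean is pulled above the mode by the posterior's right skew.

MAP: 5.825. Posterior mean: 5.905.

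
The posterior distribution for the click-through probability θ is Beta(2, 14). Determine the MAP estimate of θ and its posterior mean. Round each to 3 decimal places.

Mode = (2−1)/(2+14−2) = 1/14 = 0.071.
Mean = 2/(2+14) = 2/16 = 0.125.

θ_MAP = 0.071, E[θ|data] = 0.125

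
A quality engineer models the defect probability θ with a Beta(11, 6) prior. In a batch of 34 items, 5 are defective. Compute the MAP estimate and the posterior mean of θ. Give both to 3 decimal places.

MAP = 0.306, posterior mean = 0.314

Posterior: Beta(11+5, 6+29) = Beta(16, 35).
Mode = (16−1)/(16+35−2) = 15/49 = 0.306.
Mean = 16/(16+35) = 16/51 = 0.314.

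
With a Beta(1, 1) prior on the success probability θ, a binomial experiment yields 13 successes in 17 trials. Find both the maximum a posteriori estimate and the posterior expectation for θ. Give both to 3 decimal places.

Posterior: Beta(1+13, 1+4) = Beta(14, 5).
Mode = (14−1)/(14+5−2) = 13/17 = 0.765.
With a flat prior the MAP equals the MLE, 13/17.
Mean = 14/(14+5) = 14/19 = 0.737.
Left-skewed posterior ⇒ mean < mode.

MAP = 0.765; posterior mean = 0.737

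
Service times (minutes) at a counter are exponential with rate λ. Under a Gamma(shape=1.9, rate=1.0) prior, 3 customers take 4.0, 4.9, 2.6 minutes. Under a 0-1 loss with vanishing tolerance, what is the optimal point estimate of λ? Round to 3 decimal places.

0.312

Σ times = 11.5. Posterior: Gamma(shape = 1.9+3 = 4.9, rate = 1.0+11.5 = 12.5).
Mode = (α−1)/β = 3.9/12.5 = 0.312.
Mean = α/β = 4.9/12.5 = 0.392.
This is the posterior mode — the MAP estimate.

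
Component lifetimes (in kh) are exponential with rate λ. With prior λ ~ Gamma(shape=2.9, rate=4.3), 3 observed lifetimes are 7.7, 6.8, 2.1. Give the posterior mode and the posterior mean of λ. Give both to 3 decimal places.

Σ times = 16.6. Posterior: Gamma(shape = 2.9+3 = 5.9, rate = 4.3+16.6 = 20.9).
Mode = (α−1)/β = 4.9/20.9 = 0.234.
Mean = α/β = 5.9/20.9 = 0.282.

posterior mode = 0.234, posterior mean = 0.282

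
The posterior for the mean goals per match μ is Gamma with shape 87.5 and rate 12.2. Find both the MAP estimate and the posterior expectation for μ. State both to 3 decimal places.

MAP = 7.090, posterior mean = 7.172

Mode = (α−1)/β = 86.5/12.2 = 7.090.
Mean = α/β = 87.5/12.2 = 7.172.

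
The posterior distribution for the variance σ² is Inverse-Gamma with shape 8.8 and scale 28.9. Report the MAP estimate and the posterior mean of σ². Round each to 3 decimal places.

Mode = β/(α+1) = 28.9/9.8 = 2.949.
Mean = β/(α−1) = 28.9/7.8 = 3.705.
Right-skewed posterior ⇒ mode < mean.

MAP = 2.949, posterior mean = 3.705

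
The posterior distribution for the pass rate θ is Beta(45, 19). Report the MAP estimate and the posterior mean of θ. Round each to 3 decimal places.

MAP = 0.710; posterior mean = 0.703

Mode = (45−1)/(45+19−2) = 44/62 = 0.710.
Mean = 45/(45+19) = 45/64 = 0.703.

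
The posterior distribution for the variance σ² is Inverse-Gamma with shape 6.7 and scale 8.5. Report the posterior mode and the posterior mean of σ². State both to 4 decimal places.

posterior mode = 1.1039, posterior mean = 1.4912

Mode = β/(α+1) = 8.5/7.7 = 1.1039.
Mean = β/(α−1) = 8.5/5.7 = 1.4912.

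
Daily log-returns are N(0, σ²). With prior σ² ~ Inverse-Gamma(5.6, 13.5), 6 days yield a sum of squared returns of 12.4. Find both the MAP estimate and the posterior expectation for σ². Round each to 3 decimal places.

MAP: 2.052. Posterior mean: 2.592.

Posterior: Inverse-Gamma(shape = 5.6+6/2 = 8.6, scale = 13.5+12.4/2 = 19.7).
Mode = β/(α+1) = 19.7/9.6 = 2.052.
Mean = β/(α−1) = 19.7/7.6 = 2.592.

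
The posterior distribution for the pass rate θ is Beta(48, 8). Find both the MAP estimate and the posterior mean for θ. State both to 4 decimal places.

Mode = (48−1)/(48+8−2) = 47/54 = 0.8704.
Mean = 48/(48+8) = 48/56 = 0.8571.

θ_MAP = 0.8704, E[θ|data] = 0.8571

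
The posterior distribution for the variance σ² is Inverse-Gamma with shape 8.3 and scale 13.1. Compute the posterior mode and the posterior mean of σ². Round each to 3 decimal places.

MAP: 1.409. Posterior mean: 1.795.

Mode = β/(α+1) = 13.1/9.3 = 1.409.
Mean = β/(α−1) = 13.1/7.3 = 1.795.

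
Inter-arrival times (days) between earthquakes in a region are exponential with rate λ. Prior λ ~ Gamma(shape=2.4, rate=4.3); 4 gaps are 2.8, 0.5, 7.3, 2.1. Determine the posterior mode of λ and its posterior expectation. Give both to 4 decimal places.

MAP: 0.3176. Posterior mean: 0.3765.

Σ times = 12.7. Posterior: Gamma(shape = 2.4+4 = 6.4, rate = 4.3+12.7 = 17.0).
Mode = (α−1)/β = 5.4/17.0 = 0.3176.
Mean = α/β = 6.4/17.0 = 0.3765.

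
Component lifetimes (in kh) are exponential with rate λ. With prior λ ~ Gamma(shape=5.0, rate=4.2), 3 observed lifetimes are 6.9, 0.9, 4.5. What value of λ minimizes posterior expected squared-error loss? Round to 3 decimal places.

Σ times = 12.3. Posterior: Gamma(shape = 5.0+3 = 8.0, rate = 4.2+12.3 = 16.5).
Mode = (α−1)/β = 7.0/16.5 = 0.424.
Mean = α/β = 8.0/16.5 = 0.485.
Squared-error loss ⇒ the optimal estimator is the posterior mean.

0.485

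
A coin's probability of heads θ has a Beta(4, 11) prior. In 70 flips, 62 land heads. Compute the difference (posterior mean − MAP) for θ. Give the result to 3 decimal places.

Posterior: Beta(4+62, 11+8) = Beta(66, 19).
Mode = (66−1)/(66+19−2) = 65/83 = 0.783.
Mean = 66/(66+19) = 66/85 = 0.776.
Difference = 0.776 − 0.783 = -0.007.

-0.007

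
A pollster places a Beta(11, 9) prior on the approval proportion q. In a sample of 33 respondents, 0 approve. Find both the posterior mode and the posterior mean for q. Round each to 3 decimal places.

Posterior: Beta(11+0, 9+33) = Beta(11, 42).
Mode = (11−1)/(11+42−2) = 10/51 = 0.196.
Mean = 11/(11+42) = 11/53 = 0.208.

MAP: 0.196. Posterior mean: 0.208.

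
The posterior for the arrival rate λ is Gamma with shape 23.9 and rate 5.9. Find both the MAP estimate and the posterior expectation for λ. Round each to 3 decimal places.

MAP = 3.881, posterior mean = 4.051

Mode = (α−1)/β = 22.9/5.9 = 3.881.
Mean = α/β = 23.9/5.9 = 4.051.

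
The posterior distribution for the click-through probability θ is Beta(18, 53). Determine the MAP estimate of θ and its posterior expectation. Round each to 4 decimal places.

Mode = (18−1)/(18+53−2) = 17/69 = 0.2464.
Mean = 18/(18+53) = 18/71 = 0.2535.

MAP estimate = 0.2464, posterior expectation = 0.2535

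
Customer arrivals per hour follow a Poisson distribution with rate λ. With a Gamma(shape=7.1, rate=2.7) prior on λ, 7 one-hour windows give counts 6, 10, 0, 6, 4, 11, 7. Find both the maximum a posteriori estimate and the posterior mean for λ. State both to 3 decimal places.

Σ counts = 44. Posterior: Gamma(shape = 7.1+44 = 51.1, rate = 2.7+7 = 9.7).
Mode = (α−1)/β = 50.1/9.7 = 5.165.
Mean = α/β = 51.1/9.7 = 5.268.

MAP: 5.165. Posterior mean: 5.268.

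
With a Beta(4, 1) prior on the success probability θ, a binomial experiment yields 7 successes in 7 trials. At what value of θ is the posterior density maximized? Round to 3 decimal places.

Posterior: Beta(4+7, 1+0) = Beta(11, 1).
Since β = 1 ≤ 1 and α > 1, the Beta density is monotone increasing on [0,1]; the mode is at 1.
Mean = 11/(11+1) = 0.917.
This is the posterior mode — the MAP estimate.

1.000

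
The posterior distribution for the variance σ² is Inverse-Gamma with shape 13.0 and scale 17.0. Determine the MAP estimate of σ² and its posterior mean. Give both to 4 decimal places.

Mode = β/(α+1) = 17.0/14.0 = 1.2143.
Mean = β/(α−1) = 17.0/12.0 = 1.4167.
The mean is pulled above the mode by the posterior's right skew.

MAP estimate = 1.2143, posterior mean = 1.4167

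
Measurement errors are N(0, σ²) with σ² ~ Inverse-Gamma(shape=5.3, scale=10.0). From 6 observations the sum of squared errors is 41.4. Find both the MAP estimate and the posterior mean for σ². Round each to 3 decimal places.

Posterior: Inverse-Gamma(shape = 5.3+6/2 = 8.3, scale = 10.0+41.4/2 = 30.7).
Mode = β/(α+1) = 30.7/9.3 = 3.301.
Mean = β/(α−1) = 30.7/7.3 = 4.205.
Right-skewed posterior ⇒ mode < mean.

MAP estimate = 3.301, posterior mean = 4.205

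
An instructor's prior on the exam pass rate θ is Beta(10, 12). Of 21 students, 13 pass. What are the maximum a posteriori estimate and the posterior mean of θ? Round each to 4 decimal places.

Posterior: Beta(10+13, 12+8) = Beta(23, 20).
Mode = (23−1)/(23+20−2) = 22/41 = 0.5366.
Mean = 23/(23+20) = 23/43 = 0.5349.
Left-skewed posterior ⇒ mean < mode.

MAP = 0.5366, posterior mean = 0.5349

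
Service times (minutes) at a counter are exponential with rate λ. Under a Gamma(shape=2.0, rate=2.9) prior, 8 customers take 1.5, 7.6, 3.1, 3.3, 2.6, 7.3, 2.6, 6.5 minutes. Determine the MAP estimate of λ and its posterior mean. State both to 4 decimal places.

Σ times = 34.5. Posterior: Gamma(shape = 2.0+8 = 10.0, rate = 2.9+34.5 = 37.4).
Mode = (α−1)/β = 9.0/37.4 = 0.2406.
Mean = α/β = 10.0/37.4 = 0.2674.

MAP = 0.2406, posterior mean = 0.2674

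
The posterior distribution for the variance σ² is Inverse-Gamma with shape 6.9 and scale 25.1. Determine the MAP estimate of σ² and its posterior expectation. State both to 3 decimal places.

Mode = β/(α+1) = 25.1/7.9 = 3.177.
Mean = β/(α−1) = 25.1/5.9 = 4.254.

MAP = 3.177; posterior mean = 4.254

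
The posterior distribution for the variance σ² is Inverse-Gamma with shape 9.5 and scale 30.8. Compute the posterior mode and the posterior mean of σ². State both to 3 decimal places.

Mode = β/(α+1) = 30.8/10.5 = 2.933.
Mean = β/(α−1) = 30.8/8.5 = 3.624.

σ²_MAP = 2.933, E[σ²|data] = 3.624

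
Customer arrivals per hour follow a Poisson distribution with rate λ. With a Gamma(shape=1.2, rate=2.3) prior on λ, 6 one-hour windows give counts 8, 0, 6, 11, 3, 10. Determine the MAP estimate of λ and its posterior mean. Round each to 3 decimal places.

λ_MAP = 4.602, E[λ|data] = 4.723

Σ counts = 38. Posterior: Gamma(shape = 1.2+38 = 39.2, rate = 2.3+6 = 8.3).
Mode = (α−1)/β = 38.2/8.3 = 4.602.
Mean = α/β = 39.2/8.3 = 4.723.
Mean > mode: the posterior has a right tail.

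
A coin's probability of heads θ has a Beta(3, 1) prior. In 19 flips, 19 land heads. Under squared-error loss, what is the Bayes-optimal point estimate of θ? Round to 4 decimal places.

0.9565

Posterior: Beta(3+19, 1+0) = Beta(22, 1).
Since β = 1 ≤ 1 and α > 1, the Beta density is monotone increasing on [0,1]; the mode is at 1.
Mean = 22/(22+1) = 0.9565.
Squared-error loss ⇒ the optimal estimator is the posterior mean.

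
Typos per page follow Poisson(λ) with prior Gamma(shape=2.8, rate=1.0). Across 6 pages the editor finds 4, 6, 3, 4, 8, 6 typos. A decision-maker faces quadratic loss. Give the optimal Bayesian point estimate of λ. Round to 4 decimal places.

Σ counts = 31. Posterior: Gamma(shape = 2.8+31 = 33.8, rate = 1.0+6 = 7.0).
Mode = (α−1)/β = 32.8/7.0 = 4.6857.
Mean = α/β = 33.8/7.0 = 4.8286.
Quadratic loss ⇒ the optimal estimator is the posterior mean.

4.8286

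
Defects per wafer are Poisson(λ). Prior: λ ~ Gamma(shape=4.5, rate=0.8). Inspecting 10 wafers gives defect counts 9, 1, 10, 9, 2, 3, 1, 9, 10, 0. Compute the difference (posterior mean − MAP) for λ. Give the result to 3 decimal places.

Σ counts = 54. Posterior: Gamma(shape = 4.5+54 = 58.5, rate = 0.8+10 = 10.8).
Mode = (α−1)/β = 57.5/10.8 = 5.324.
Mean = α/β = 58.5/10.8 = 5.417.
Difference = 5.417 − 5.324 = 0.093.
Mean > mode: the posterior has a right tail.

0.093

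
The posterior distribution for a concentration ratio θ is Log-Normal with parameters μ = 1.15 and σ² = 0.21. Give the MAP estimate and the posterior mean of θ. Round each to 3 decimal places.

Mode = exp(μ − σ²) = exp(0.94) = 2.560.
Mean = exp(μ + σ²/2) = exp(1.255) = 3.508.

θ_MAP = 2.560, E[θ|data] = 3.508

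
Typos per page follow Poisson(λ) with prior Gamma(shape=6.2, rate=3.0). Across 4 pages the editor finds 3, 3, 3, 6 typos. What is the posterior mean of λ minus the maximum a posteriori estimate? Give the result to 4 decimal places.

Σ counts = 15. Posterior: Gamma(shape = 6.2+15 = 21.2, rate = 3.0+4 = 7.0).
Mode = (α−1)/β = 20.2/7.0 = 2.8857.
Mean = α/β = 21.2/7.0 = 3.0286.
Difference = 3.0286 − 2.8857 = 0.1429.

0.1429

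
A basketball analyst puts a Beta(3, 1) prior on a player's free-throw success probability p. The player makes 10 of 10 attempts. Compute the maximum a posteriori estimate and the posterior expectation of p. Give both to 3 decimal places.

Posterior: Beta(3+10, 1+0) = Beta(13, 1).
Since β = 1 ≤ 1 and α > 1, the Beta density is monotone increasing on [0,1]; the mode is at 1.
Mean = 13/(13+1) = 0.929.
The mean is pulled below the mode by the posterior's left skew.

p_MAP = 1.000, E[p|data] = 0.929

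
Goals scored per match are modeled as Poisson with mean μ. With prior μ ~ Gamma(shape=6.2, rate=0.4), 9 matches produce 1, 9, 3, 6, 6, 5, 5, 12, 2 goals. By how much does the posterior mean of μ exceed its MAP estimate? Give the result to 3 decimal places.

Σ counts = 49. Posterior: Gamma(shape = 6.2+49 = 55.2, rate = 0.4+9 = 9.4).
Mode = (α−1)/β = 54.2/9.4 = 5.766.
Mean = α/β = 55.2/9.4 = 5.872.
Difference = 5.872 − 5.766 = 0.106.

0.106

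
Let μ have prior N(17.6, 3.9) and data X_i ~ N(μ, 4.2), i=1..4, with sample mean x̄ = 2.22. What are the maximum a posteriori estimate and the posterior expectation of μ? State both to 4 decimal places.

Posterior for μ is Normal. Precision-weighted mean: (1/3.9·17.6 + 4/4.2·2.22) / (1/3.9 + 4/4.2) = 5.4824.
A Normal posterior is symmetric, so mode = mean.

MAP = 5.4824; posterior mean = 5.4824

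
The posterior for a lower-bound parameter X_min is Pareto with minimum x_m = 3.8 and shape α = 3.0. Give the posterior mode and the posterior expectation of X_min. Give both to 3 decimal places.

posterior mode = 3.800, posterior expectation = 5.700

The Pareto density is strictly decreasing on [x_m, ∞), so the mode is x_m = 3.800.
Mean = α·x_m/(α−1) = 3.0·3.8/2.0 = 5.700.
The mean is pulled above the mode by the posterior's right skew.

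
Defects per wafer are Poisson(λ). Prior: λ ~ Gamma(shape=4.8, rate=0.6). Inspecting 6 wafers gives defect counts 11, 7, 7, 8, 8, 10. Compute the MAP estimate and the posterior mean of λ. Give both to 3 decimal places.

MAP = 8.303, posterior mean = 8.455

Σ counts = 51. Posterior: Gamma(shape = 4.8+51 = 55.8, rate = 0.6+6 = 6.6).
Mode = (α−1)/β = 54.8/6.6 = 8.303.
Mean = α/β = 55.8/6.6 = 8.455.
Mean > mode: the posterior has a right tail.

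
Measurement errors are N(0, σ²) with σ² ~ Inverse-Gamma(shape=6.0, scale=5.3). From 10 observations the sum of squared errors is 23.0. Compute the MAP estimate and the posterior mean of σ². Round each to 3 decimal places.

σ²_MAP = 1.400, E[σ²|data] = 1.680

Posterior: Inverse-Gamma(shape = 6.0+10/2 = 11.0, scale = 5.3+23.0/2 = 16.8).
Mode = β/(α+1) = 16.8/12.0 = 1.400.
Mean = β/(α−1) = 16.8/10.0 = 1.680.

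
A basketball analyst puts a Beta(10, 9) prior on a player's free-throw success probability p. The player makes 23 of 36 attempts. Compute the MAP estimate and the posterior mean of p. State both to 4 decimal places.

MAP estimate = 0.6038, posterior mean = 0.6000

Posterior: Beta(10+23, 9+13) = Beta(33, 22).
Mode = (33−1)/(33+22−2) = 32/53 = 0.6038.
Mean = 33/(33+22) = 33/55 = 0.6000.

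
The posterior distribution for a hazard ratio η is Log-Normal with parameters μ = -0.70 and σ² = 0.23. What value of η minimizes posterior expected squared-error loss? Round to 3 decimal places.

Mode = exp(μ − σ²) = exp(-0.93) = 0.395.
Mean = exp(μ + σ²/2) = exp(-0.585) = 0.557.
Squared-error loss ⇒ the optimal estimator is the posterior mean.

0.557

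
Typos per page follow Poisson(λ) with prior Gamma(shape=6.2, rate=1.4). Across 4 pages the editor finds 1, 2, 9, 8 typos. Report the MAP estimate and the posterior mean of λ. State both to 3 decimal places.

λ_MAP = 4.667, E[λ|data] = 4.852

Σ counts = 20. Posterior: Gamma(shape = 6.2+20 = 26.2, rate = 1.4+4 = 5.4).
Mode = (α−1)/β = 25.2/5.4 = 4.667.
Mean = α/β = 26.2/5.4 = 4.852.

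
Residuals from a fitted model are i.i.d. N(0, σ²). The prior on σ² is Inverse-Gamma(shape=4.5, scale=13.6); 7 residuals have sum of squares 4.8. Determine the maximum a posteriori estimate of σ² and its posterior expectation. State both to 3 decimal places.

Posterior: Inverse-Gamma(shape = 4.5+7/2 = 8.0, scale = 13.6+4.8/2 = 16.0).
Mode = β/(α+1) = 16.0/9.0 = 1.778.
Mean = β/(α−1) = 16.0/7.0 = 2.286.
Mean > mode: the posterior has a right tail.

MAP = 1.778; posterior mean = 2.286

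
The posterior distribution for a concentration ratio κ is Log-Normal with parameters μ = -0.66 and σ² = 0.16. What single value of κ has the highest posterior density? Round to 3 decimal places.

0.440

Mode = exp(μ − σ²) = exp(-0.82) = 0.440.
Mean = exp(μ + σ²/2) = exp(-0.580) = 0.560.
This is the posterior mode — the MAP estimate.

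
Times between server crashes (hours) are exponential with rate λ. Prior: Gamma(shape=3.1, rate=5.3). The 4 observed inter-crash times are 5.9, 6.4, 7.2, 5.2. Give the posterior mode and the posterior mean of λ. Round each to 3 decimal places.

Σ times = 24.7. Posterior: Gamma(shape = 3.1+4 = 7.1, rate = 5.3+24.7 = 30.0).
Mode = (α−1)/β = 6.1/30.0 = 0.203.
Mean = α/β = 7.1/30.0 = 0.237.

λ_MAP = 0.203, E[λ|data] = 0.237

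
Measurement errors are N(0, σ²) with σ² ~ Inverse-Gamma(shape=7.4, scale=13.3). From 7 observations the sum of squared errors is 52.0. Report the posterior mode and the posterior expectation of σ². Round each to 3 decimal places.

Posterior: Inverse-Gamma(shape = 7.4+7/2 = 10.9, scale = 13.3+52.0/2 = 39.3).
Mode = β/(α+1) = 39.3/11.9 = 3.303.
Mean = β/(α−1) = 39.3/9.9 = 3.970.
The mean is pulled above the mode by the posterior's right skew.

MAP = 3.303, posterior mean = 3.970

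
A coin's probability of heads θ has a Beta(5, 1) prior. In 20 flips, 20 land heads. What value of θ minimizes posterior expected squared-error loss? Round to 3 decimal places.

0.962

Posterior: Beta(5+20, 1+0) = Beta(25, 1).
Since β = 1 ≤ 1 and α > 1, the Beta density is monotone increasing on [0,1]; the mode is at 1.
Mean = 25/(25+1) = 0.962.
Squared-error loss ⇒ the optimal estimator is the posterior mean.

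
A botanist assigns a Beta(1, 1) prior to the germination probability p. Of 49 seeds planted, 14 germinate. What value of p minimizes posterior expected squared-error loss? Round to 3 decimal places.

0.294

Posterior: Beta(1+14, 1+35) = Beta(15, 36).
Mode = (15−1)/(15+36−2) = 14/49 = 0.286.
With a flat prior the MAP equals the MLE, 14/49.
Mean = 15/(15+36) = 15/51 = 0.294.
Squared-error loss ⇒ the optimal estimator is the posterior mean.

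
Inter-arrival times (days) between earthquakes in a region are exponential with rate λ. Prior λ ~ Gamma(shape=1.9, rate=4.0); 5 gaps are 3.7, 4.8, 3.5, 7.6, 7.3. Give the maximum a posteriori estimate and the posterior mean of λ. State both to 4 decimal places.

maximum a posteriori estimate = 0.1909, posterior mean = 0.2233

Σ times = 26.9. Posterior: Gamma(shape = 1.9+5 = 6.9, rate = 4.0+26.9 = 30.9).
Mode = (α−1)/β = 5.9/30.9 = 0.1909.
Mean = α/β = 6.9/30.9 = 0.2233.
Right-skewed posterior ⇒ mode < mean.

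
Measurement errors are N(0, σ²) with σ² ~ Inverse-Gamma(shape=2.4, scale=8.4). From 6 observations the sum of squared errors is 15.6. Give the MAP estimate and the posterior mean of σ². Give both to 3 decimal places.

Posterior: Inverse-Gamma(shape = 2.4+6/2 = 5.4, scale = 8.4+15.6/2 = 16.2).
Mode = β/(α+1) = 16.2/6.4 = 2.531.
Mean = β/(α−1) = 16.2/4.4 = 3.682.
The mean is pulled above the mode by the posterior's right skew.

MAP = 2.531; posterior mean = 3.682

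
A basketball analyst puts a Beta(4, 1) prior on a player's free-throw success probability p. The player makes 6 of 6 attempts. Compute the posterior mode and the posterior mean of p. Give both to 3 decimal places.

Posterior: Beta(4+6, 1+0) = Beta(10, 1).
Since β = 1 ≤ 1 and α > 1, the Beta density is monotone increasing on [0,1]; the mode is at 1.
Mean = 10/(10+1) = 0.909.

MAP: 1.000. Posterior mean: 0.909.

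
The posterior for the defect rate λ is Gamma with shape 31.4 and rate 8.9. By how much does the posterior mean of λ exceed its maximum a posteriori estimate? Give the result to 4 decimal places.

0.1124

Mode = (α−1)/β = 30.4/8.9 = 3.4157.
Mean = α/β = 31.4/8.9 = 3.5281.
Difference = 3.5281 − 3.4157 = 0.1124.
Right-skewed posterior ⇒ mode < mean.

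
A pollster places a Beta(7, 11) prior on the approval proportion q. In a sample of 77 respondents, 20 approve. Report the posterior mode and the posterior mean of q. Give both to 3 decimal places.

q_MAP = 0.280, E[q|data] = 0.284

Posterior: Beta(7+20, 11+57) = Beta(27, 68).
Mode = (27−1)/(27+68−2) = 26/93 = 0.280.
Mean = 27/(27+68) = 27/95 = 0.284.
Right-skewed posterior ⇒ mode < mean.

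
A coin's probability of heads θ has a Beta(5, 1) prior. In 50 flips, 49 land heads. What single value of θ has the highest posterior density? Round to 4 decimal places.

0.9815

Posterior: Beta(5+49, 1+1) = Beta(54, 2).
Mode = (54−1)/(54+2−2) = 53/54 = 0.9815.
Mean = 54/(54+2) = 54/56 = 0.9643.
This is the posterior mode — the MAP estimate.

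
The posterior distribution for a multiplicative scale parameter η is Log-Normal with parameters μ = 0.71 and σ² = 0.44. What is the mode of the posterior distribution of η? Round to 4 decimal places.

1.3100

Mode = exp(μ − σ²) = exp(0.27) = 1.3100.
Mean = exp(μ + σ²/2) = exp(0.930) = 2.5345.
This is the posterior mode — the MAP estimate.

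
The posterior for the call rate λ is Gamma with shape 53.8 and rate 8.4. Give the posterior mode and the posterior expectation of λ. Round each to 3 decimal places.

Mode = (α−1)/β = 52.8/8.4 = 6.286.
Mean = α/β = 53.8/8.4 = 6.405.

λ_MAP = 6.286, E[λ|data] = 6.405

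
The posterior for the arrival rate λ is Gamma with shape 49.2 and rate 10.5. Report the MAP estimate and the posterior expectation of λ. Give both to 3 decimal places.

MAP = 4.590; posterior mean = 4.686

Mode = (α−1)/β = 48.2/10.5 = 4.590.
Mean = α/β = 49.2/10.5 = 4.686.
The posterior is right-skewed, so the mean exceeds the mode.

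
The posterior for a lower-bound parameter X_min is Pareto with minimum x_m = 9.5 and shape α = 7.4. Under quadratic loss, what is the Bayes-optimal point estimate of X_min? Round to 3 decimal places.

10.984

The Pareto density is strictly decreasing on [x_m, ∞), so the mode is x_m = 9.500.
Mean = α·x_m/(α−1) = 7.4·9.5/6.4 = 10.984.
Quadratic loss ⇒ the optimal estimator is the posterior mean.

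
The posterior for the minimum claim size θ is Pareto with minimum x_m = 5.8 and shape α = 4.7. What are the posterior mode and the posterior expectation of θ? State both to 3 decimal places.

MAP = 5.800, posterior mean = 7.368

The Pareto density is strictly decreasing on [x_m, ∞), so the mode is x_m = 5.800.
Mean = α·x_m/(α−1) = 4.7·5.8/3.7 = 7.368.
Right-skewed posterior ⇒ mode < mean.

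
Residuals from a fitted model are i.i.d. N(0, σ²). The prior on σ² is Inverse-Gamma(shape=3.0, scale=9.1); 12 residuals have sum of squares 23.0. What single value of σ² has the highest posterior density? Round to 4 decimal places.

Posterior: Inverse-Gamma(shape = 3.0+12/2 = 9.0, scale = 9.1+23.0/2 = 20.6).
Mode = β/(α+1) = 20.6/10.0 = 2.0600.
Mean = β/(α−1) = 20.6/8.0 = 2.5750.
This is the posterior mode — the MAP estimate.

2.0600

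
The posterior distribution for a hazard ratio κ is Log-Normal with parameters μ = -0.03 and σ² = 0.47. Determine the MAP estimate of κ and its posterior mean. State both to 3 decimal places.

MAP estimate = 0.607, posterior mean = 1.228

Mode = exp(μ − σ²) = exp(-0.50) = 0.607.
Mean = exp(μ + σ²/2) = exp(0.205) = 1.228.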